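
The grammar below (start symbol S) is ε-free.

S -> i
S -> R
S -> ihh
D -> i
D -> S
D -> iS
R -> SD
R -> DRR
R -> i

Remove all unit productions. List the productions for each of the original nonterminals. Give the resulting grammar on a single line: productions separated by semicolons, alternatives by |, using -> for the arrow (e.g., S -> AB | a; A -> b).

Unit productions: D->S, S->R.
Unit pairs (A ⇒* B via units): (D,R), (D,S), (S,R).
S: inherits non-unit rules of {R, S} → DRR | SD | i | ihh.
D: inherits non-unit rules of {D, R, S} → DRR | SD | i | iS | ihh.
R: inherits non-unit rules of {R} → DRR | SD | i.

S -> i | SD | DRR | ihh; D -> i | SD | iS | DRR | ihh; R -> i | SD | DRR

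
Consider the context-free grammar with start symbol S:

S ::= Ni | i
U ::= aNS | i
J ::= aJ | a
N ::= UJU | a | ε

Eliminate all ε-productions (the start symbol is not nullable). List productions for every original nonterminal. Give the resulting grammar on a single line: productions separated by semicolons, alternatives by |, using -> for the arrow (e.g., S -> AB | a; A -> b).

S -> i | Ni; J -> a | aJ; N -> a | UJU; U -> i | aS | aNS

Nullable set: {N}.
S -> Ni: N nullable, giving Ni | i.
Drop N -> ε.
U -> aNS: N nullable, giving aNS | aS.
Unchanged (no nullable symbols): S -> i; J -> a; J -> aJ; N -> UJU; N -> a; U -> i.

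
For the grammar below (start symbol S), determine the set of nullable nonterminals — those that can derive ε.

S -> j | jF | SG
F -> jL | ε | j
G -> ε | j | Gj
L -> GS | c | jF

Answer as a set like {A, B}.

Directly nullable (have an ε-rule): {F, G}.
Not nullable: L, S — each has a terminal in every rule's right-hand side or depends on a non-nullable symbol.

{F, G}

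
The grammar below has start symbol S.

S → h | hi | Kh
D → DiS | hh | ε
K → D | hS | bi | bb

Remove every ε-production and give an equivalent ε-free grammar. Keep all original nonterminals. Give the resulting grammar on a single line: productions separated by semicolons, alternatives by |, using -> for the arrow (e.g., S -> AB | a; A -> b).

Nullable set: {D, K}.
S -> Kh: K nullable, giving Kh | h.
Drop D -> ε.
D -> DiS: D nullable, giving DiS | iS.
K -> D: D nullable, giving D.
Unchanged (no nullable symbols): S -> h; S -> hi; D -> hh; K -> bb; K -> bi; K -> hS.

S -> h | Kh | hi; D -> hh | iS | DiS; K -> D | bb | bi | hS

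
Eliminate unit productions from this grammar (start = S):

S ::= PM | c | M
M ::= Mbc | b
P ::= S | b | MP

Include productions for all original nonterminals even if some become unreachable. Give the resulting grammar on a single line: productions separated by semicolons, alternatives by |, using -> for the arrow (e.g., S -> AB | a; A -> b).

Unit productions: P->S, S->M.
Unit pairs (A ⇒* B via units): (P,M), (P,S), (S,M).
S: inherits non-unit rules of {M, S} → Mbc | PM | b | c.
M: inherits non-unit rules of {M} → Mbc | b.
P: inherits non-unit rules of {M, P, S} → MP | Mbc | PM | b | c.

S -> b | c | PM | Mbc; M -> b | Mbc; P -> b | c | MP | PM | Mbc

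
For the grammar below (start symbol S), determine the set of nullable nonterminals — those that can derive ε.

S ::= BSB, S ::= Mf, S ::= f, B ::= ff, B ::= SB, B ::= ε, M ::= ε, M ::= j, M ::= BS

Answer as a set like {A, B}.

{B, M}

Directly nullable (have an ε-rule): {B, M}.
Not nullable: S — each has a terminal in every rule's right-hand side or depends on a non-nullable symbol.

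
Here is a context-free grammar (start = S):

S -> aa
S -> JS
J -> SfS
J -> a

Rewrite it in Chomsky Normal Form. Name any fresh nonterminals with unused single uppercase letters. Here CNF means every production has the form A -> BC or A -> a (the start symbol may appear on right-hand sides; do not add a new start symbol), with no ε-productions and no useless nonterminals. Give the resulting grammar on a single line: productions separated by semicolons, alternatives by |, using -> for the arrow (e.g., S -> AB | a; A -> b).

No ε-productions.
No unit productions to eliminate.
TERM: introduce B -> a, A -> f and substitute in every rule of length ≥2.
BIN: J -> SAS becomes J -> SC, C -> AS.

S -> BB | JS; A -> f; B -> a; C -> AS; J -> a | SC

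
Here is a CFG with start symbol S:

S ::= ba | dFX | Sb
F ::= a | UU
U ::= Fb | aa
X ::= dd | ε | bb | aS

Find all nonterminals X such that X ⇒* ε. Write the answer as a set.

{X}

Directly nullable (have an ε-rule): {X}.
Not nullable: F, S, U — each has a terminal in every rule's right-hand side or depends on a non-nullable symbol.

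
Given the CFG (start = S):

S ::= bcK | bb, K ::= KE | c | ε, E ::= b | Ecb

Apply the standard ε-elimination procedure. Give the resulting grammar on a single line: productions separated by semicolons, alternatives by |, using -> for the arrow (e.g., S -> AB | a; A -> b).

S -> bb | bc | bcK; E -> b | Ecb; K -> E | c | KE

Nullable set: {K}.
S -> bcK: K nullable, giving bc | bcK.
Drop K -> ε.
K -> KE: K nullable, giving E | KE.
Unchanged (no nullable symbols): S -> bb; E -> Ecb; E -> b; K -> c.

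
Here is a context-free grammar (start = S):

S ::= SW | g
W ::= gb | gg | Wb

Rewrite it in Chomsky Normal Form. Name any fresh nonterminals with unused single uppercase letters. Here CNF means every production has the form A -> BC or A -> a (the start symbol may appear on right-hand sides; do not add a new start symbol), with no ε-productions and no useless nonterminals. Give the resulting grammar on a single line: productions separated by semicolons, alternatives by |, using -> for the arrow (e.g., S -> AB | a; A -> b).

S -> g | SW; A -> b; B -> g; W -> BA | BB | WA

No ε-productions.
No unit productions to eliminate.
TERM: introduce A -> b, B -> g and substitute in every rule of length ≥2.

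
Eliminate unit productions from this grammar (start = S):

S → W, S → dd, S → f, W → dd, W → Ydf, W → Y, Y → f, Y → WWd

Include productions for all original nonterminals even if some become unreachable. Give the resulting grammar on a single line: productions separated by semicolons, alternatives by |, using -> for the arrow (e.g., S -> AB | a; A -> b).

Unit productions: S->W, W->Y.
Unit pairs (A ⇒* B via units): (S,W), (S,Y), (W,Y).
S: inherits non-unit rules of {S, W, Y} → WWd | Ydf | dd | f.
W: inherits non-unit rules of {W, Y} → WWd | Ydf | dd | f.
Y: inherits non-unit rules of {Y} → WWd | f.

S -> f | dd | WWd | Ydf; W -> f | dd | WWd | Ydf; Y -> f | WWd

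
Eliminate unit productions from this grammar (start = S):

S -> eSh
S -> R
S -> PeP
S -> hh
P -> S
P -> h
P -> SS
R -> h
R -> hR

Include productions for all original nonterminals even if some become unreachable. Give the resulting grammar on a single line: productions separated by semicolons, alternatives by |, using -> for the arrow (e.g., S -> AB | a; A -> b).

S -> h | hR | hh | PeP | eSh; P -> h | SS | hR | hh | PeP | eSh; R -> h | hR

Unit productions: P->S, S->R.
Unit pairs (A ⇒* B via units): (P,R), (P,S), (S,R).
S: inherits non-unit rules of {R, S} → PeP | eSh | h | hR | hh.
P: inherits non-unit rules of {P, R, S} → PeP | SS | eSh | h | hR | hh.
R: inherits non-unit rules of {R} → h | hR.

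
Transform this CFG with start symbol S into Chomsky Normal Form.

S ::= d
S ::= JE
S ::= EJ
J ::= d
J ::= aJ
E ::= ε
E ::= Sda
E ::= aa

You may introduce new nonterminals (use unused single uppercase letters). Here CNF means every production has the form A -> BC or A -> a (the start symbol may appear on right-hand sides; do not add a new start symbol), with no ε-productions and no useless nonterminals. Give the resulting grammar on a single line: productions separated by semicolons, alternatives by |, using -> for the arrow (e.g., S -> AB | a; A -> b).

S -> d | BJ | EJ | JE; A -> d; B -> a; C -> AB; E -> BB | SC; J -> d | BJ

Nullable: {E}; after ε-elimination: S -> J | d | EJ | JE; E -> aa | Sda; J -> d | aJ.
After unit-elimination: S -> d | EJ | JE | aJ; E -> aa | Sda; J -> d | aJ.
TERM: introduce B -> a, A -> d and substitute in every rule of length ≥2.
BIN: E -> SAB becomes E -> SC, C -> AB.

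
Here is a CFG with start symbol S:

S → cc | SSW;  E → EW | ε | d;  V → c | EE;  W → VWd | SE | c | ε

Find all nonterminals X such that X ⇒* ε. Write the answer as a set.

Directly nullable (have an ε-rule): {E, W}.
V is nullable via V -> EE (every symbol on the right is already known nullable).
Not nullable: S — each has a terminal in every rule's right-hand side or depends on a non-nullable symbol.

{E, V, W}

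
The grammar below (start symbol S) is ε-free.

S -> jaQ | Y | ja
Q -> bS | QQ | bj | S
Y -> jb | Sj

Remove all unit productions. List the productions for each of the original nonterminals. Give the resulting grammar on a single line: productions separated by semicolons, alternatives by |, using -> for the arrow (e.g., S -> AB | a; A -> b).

Unit productions: Q->S, S->Y.
Unit pairs (A ⇒* B via units): (Q,S), (Q,Y), (S,Y).
S: inherits non-unit rules of {S, Y} → Sj | ja | jaQ | jb.
Q: inherits non-unit rules of {Q, S, Y} → QQ | Sj | bS | bj | ja | jaQ | jb.
Y: inherits non-unit rules of {Y} → Sj | jb.

S -> Sj | ja | jb | jaQ; Q -> QQ | Sj | bS | bj | ja | jb | jaQ; Y -> Sj | jb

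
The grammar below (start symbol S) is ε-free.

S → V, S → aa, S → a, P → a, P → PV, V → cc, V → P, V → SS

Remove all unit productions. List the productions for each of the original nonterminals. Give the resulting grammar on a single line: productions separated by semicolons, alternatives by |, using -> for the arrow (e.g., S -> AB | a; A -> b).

S -> a | PV | SS | aa | cc; P -> a | PV; V -> a | PV | SS | cc

Unit productions: S->V, V->P.
Unit pairs (A ⇒* B via units): (S,P), (S,V), (V,P).
S: inherits non-unit rules of {P, S, V} → PV | SS | a | aa | cc.
P: inherits non-unit rules of {P} → PV | a.
V: inherits non-unit rules of {P, V} → PV | SS | a | cc.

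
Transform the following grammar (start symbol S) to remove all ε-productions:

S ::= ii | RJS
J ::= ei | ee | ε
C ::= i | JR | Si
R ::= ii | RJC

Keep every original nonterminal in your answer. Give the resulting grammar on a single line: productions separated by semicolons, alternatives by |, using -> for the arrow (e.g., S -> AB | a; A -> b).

S -> RS | ii | RJS; C -> R | i | JR | Si; J -> ee | ei; R -> RC | ii | RJC

Nullable set: {J}.
S -> RJS: J nullable, giving RJS | RS.
C -> JR: J nullable, giving JR | R.
Drop J -> ε.
R -> RJC: J nullable, giving RC | RJC.
Unchanged (no nullable symbols): S -> ii; C -> Si; C -> i; J -> ee; J -> ei; R -> ii.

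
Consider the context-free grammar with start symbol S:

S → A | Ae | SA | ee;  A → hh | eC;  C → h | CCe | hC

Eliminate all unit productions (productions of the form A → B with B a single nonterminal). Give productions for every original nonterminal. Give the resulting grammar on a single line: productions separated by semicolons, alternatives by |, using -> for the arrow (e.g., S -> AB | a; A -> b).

Unit productions: S->A.
Unit pairs (A ⇒* B via units): (S,A).
S: inherits non-unit rules of {A, S} → Ae | SA | eC | ee | hh.
A: inherits non-unit rules of {A} → eC | hh.
C: inherits non-unit rules of {C} → CCe | h | hC.

S -> Ae | SA | eC | ee | hh; A -> eC | hh; C -> h | hC | CCe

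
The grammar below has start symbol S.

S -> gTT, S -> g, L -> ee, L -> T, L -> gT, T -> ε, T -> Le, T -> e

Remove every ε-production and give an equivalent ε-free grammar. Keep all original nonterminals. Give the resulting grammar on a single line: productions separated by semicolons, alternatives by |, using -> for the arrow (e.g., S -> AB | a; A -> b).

S -> g | gT | gTT; L -> T | g | ee | gT; T -> e | Le

Nullable set: {L, T}.
S -> gTT: T, T nullable, giving g | gT | gTT.
L -> T: T nullable, giving T.
L -> gT: T nullable, giving g | gT.
Drop T -> ε.
T -> Le: L nullable, giving Le | e.
Unchanged (no nullable symbols): S -> g; L -> ee; T -> e.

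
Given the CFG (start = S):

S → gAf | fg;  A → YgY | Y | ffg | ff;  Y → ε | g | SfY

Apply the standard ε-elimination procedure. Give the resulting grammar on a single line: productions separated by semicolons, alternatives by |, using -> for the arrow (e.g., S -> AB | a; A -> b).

S -> fg | gf | gAf; A -> Y | g | Yg | ff | gY | YgY | ffg; Y -> g | Sf | SfY

Nullable set: {A, Y}.
S -> gAf: A nullable, giving gAf | gf.
A -> Y: Y nullable, giving Y.
A -> YgY: Y, Y nullable, giving Yg | YgY | g | gY.
Drop Y -> ε.
Y -> SfY: Y nullable, giving Sf | SfY.
Unchanged (no nullable symbols): S -> fg; A -> ff; A -> ffg; Y -> g.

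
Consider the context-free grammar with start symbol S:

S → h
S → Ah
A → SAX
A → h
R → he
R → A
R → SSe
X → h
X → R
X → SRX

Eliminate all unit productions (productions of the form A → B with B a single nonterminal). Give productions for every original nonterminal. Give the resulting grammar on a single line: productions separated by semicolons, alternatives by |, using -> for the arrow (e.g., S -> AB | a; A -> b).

Unit productions: R->A, X->R.
Unit pairs (A ⇒* B via units): (R,A), (X,A), (X,R).
S: inherits non-unit rules of {S} → Ah | h.
A: inherits non-unit rules of {A} → SAX | h.
R: inherits non-unit rules of {A, R} → SAX | SSe | h | he.
X: inherits non-unit rules of {A, R, X} → SAX | SRX | SSe | h | he.

S -> h | Ah; A -> h | SAX; R -> h | he | SAX | SSe; X -> h | he | SAX | SRX | SSe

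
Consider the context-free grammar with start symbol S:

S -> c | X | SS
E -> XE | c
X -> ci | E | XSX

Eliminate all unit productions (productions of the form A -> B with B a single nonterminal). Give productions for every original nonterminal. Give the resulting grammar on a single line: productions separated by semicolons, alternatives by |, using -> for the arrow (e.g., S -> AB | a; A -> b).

S -> c | SS | XE | ci | XSX; E -> c | XE; X -> c | XE | ci | XSX

Unit productions: S->X, X->E.
Unit pairs (A ⇒* B via units): (S,E), (S,X), (X,E).
S: inherits non-unit rules of {E, S, X} → SS | XE | XSX | c | ci.
E: inherits non-unit rules of {E} → XE | c.
X: inherits non-unit rules of {E, X} → XE | XSX | c | ci.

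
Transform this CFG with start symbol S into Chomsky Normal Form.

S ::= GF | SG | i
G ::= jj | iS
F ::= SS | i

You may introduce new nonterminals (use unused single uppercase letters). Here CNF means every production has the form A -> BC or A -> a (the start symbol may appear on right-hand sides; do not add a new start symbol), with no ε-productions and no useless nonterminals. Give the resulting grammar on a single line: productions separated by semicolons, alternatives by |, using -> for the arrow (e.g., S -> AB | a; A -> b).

No ε-productions.
No unit productions to eliminate.
TERM: introduce A -> i, B -> j and substitute in every rule of length ≥2.

S -> i | GF | SG; A -> i; B -> j; F -> i | SS; G -> AS | BB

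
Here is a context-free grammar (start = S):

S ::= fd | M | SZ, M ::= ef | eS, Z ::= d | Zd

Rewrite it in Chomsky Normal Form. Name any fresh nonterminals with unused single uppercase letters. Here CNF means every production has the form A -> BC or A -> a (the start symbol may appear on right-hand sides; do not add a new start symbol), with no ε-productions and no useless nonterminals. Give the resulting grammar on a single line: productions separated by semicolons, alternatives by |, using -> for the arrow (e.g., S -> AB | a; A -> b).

S -> AB | AS | BC | SZ; A -> e; B -> f; C -> d; Z -> d | ZC

No ε-productions.
After unit-elimination: S -> SZ | eS | ef | fd; M -> eS | ef; Z -> d | Zd.
TERM: introduce C -> d, A -> e, B -> f and substitute in every rule of length ≥2.
Drop unreachable/unproductive: M.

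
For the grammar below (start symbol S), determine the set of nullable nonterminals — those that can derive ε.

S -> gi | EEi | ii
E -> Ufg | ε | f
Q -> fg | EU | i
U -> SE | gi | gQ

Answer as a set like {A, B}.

Directly nullable (have an ε-rule): {E}.
Not nullable: Q, S, U — each has a terminal in every rule's right-hand side or depends on a non-nullable symbol.

{E}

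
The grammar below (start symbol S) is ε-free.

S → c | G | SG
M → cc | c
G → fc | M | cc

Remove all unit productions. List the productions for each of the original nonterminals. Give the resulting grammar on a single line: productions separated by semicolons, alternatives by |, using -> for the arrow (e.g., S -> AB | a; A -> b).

S -> c | SG | cc | fc; G -> c | cc | fc; M -> c | cc

Unit productions: G->M, S->G.
Unit pairs (A ⇒* B via units): (G,M), (S,G), (S,M).
S: inherits non-unit rules of {G, M, S} → SG | c | cc | fc.
G: inherits non-unit rules of {G, M} → c | cc | fc.
M: inherits non-unit rules of {M} → c | cc.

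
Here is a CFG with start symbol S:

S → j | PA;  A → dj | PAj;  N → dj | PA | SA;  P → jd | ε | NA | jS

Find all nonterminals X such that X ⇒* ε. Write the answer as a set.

Directly nullable (have an ε-rule): {P}.
Not nullable: A, N, S — each has a terminal in every rule's right-hand side or depends on a non-nullable symbol.

{P}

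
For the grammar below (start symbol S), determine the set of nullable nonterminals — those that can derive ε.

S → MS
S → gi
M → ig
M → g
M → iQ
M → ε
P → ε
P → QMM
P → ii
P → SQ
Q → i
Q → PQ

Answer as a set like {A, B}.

{M, P}

Directly nullable (have an ε-rule): {M, P}.
Not nullable: Q, S — each has a terminal in every rule's right-hand side or depends on a non-nullable symbol.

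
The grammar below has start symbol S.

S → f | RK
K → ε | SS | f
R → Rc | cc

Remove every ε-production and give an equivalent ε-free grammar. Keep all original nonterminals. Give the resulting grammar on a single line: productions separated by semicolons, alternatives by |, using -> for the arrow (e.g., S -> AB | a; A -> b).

Nullable set: {K}.
S -> RK: K nullable, giving R | RK.
Drop K -> ε.
Unchanged (no nullable symbols): S -> f; K -> SS; K -> f; R -> Rc; R -> cc.

S -> R | f | RK; K -> f | SS; R -> Rc | cc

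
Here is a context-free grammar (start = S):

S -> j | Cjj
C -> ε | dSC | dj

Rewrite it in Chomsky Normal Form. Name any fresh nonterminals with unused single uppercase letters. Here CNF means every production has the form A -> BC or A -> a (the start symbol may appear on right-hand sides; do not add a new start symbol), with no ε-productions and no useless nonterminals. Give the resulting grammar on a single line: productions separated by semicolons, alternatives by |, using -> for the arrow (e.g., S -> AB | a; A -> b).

S -> j | BB | CE; A -> d; B -> j; C -> AB | AD | AS; D -> SC; E -> BB

Nullable: {C}; after ε-elimination: S -> j | jj | Cjj; C -> dS | dj | dSC.
No unit productions to eliminate.
TERM: introduce A -> d, B -> j and substitute in every rule of length ≥2.
BIN: C -> ASC becomes C -> AD, D -> SC; S -> CBB becomes S -> CE, E -> BB.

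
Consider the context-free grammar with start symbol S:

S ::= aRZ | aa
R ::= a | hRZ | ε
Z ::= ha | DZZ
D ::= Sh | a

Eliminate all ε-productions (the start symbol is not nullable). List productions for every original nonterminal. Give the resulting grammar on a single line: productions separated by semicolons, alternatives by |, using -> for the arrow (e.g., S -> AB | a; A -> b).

Nullable set: {R}.
S -> aRZ: R nullable, giving aRZ | aZ.
Drop R -> ε.
R -> hRZ: R nullable, giving hRZ | hZ.
Unchanged (no nullable symbols): S -> aa; D -> Sh; D -> a; R -> a; Z -> DZZ; Z -> ha.

S -> aZ | aa | aRZ; D -> a | Sh; R -> a | hZ | hRZ; Z -> ha | DZZ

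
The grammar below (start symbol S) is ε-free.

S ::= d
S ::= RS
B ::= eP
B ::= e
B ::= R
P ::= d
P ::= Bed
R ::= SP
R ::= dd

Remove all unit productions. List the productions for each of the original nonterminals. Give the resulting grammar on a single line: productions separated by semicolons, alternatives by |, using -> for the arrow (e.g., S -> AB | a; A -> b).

S -> d | RS; B -> e | SP | dd | eP; P -> d | Bed; R -> SP | dd

Unit productions: B->R.
Unit pairs (A ⇒* B via units): (B,R).
S: inherits non-unit rules of {S} → RS | d.
B: inherits non-unit rules of {B, R} → SP | dd | e | eP.
P: inherits non-unit rules of {P} → Bed | d.
R: inherits non-unit rules of {R} → SP | dd.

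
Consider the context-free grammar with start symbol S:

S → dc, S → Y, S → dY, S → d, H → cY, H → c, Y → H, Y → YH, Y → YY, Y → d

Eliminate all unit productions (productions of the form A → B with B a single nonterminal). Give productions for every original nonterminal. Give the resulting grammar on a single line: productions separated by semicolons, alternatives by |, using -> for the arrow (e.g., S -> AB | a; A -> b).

S -> c | d | YH | YY | cY | dY | dc; H -> c | cY; Y -> c | d | YH | YY | cY

Unit productions: S->Y, Y->H.
Unit pairs (A ⇒* B via units): (S,H), (S,Y), (Y,H).
S: inherits non-unit rules of {H, S, Y} → YH | YY | c | cY | d | dY | dc.
H: inherits non-unit rules of {H} → c | cY.
Y: inherits non-unit rules of {H, Y} → YH | YY | c | cY | d.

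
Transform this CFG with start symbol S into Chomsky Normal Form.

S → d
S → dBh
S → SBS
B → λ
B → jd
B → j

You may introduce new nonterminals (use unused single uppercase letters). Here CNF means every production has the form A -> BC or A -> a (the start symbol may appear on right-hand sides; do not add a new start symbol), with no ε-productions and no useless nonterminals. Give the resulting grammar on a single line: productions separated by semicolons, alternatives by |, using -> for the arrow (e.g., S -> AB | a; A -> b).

S -> d | CD | CE | SF | SS; A -> j; B -> j | AC; C -> d; D -> h; E -> BD; F -> BS

Nullable: {B}; after ε-elimination: S -> d | SS | dh | SBS | dBh; B -> j | jd.
No unit productions to eliminate.
TERM: introduce C -> d, D -> h, A -> j and substitute in every rule of length ≥2.
BIN: S -> CBD becomes S -> CE, E -> BD; S -> SBS becomes S -> SF, F -> BS.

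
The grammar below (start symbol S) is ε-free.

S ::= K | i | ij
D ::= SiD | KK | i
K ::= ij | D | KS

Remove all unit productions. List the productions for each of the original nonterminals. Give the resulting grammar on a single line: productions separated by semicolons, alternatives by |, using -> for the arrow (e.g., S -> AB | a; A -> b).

S -> i | KK | KS | ij | SiD; D -> i | KK | SiD; K -> i | KK | KS | ij | SiD

Unit productions: K->D, S->K.
Unit pairs (A ⇒* B via units): (K,D), (S,D), (S,K).
S: inherits non-unit rules of {D, K, S} → KK | KS | SiD | i | ij.
D: inherits non-unit rules of {D} → KK | SiD | i.
K: inherits non-unit rules of {D, K} → KK | KS | SiD | i | ij.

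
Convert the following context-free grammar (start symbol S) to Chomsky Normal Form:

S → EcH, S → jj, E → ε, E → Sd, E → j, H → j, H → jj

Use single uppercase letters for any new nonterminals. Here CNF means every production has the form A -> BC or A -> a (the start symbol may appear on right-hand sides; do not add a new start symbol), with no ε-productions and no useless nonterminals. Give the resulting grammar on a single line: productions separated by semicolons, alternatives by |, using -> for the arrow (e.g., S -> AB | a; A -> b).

Nullable: {E}; after ε-elimination: S -> cH | jj | EcH; E -> j | Sd; H -> j | jj.
No unit productions to eliminate.
TERM: introduce C -> c, A -> d, B -> j and substitute in every rule of length ≥2.
BIN: S -> ECH becomes S -> ED, D -> CH.

S -> BB | CH | ED; A -> d; B -> j; C -> c; D -> CH; E -> j | SA; H -> j | BB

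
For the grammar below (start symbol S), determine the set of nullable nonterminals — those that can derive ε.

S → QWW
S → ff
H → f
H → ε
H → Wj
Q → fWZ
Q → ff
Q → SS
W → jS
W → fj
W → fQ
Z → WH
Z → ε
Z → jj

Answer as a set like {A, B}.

Directly nullable (have an ε-rule): {H, Z}.
Not nullable: Q, S, W — each has a terminal in every rule's right-hand side or depends on a non-nullable symbol.

{H, Z}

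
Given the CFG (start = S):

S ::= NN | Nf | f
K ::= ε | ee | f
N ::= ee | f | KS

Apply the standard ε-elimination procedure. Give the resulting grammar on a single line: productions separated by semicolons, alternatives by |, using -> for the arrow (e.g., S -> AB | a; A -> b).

S -> f | NN | Nf; K -> f | ee; N -> S | f | KS | ee

Nullable set: {K}.
Drop K -> ε.
N -> KS: K nullable, giving KS | S.
Unchanged (no nullable symbols): S -> NN; S -> Nf; S -> f; K -> ee; K -> f; N -> ee; N -> f.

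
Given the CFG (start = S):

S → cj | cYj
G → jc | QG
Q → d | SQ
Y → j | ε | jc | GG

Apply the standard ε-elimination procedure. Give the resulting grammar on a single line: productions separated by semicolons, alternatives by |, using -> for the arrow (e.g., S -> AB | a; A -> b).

Nullable set: {Y}.
S -> cYj: Y nullable, giving cYj | cj.
Drop Y -> ε.
Unchanged (no nullable symbols): S -> cj; G -> QG; G -> jc; Q -> SQ; Q -> d; Y -> GG; Y -> j; Y -> jc.

S -> cj | cYj; G -> QG | jc; Q -> d | SQ; Y -> j | GG | jc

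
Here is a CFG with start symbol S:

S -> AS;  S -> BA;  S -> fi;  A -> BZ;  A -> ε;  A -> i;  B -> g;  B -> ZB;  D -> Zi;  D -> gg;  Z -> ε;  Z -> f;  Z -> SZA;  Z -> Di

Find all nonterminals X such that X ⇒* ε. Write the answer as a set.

Directly nullable (have an ε-rule): {A, Z}.
Not nullable: B, D, S — each has a terminal in every rule's right-hand side or depends on a non-nullable symbol.

{A, Z}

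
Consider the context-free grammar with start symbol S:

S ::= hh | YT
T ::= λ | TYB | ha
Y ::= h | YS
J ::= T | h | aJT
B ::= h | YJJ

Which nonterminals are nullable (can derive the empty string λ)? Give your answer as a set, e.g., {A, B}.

{J, T}

Directly nullable (have an ε-rule): {T}.
J is nullable via J -> T (every symbol on the right is already known nullable).
Not nullable: B, S, Y — each has a terminal in every rule's right-hand side or depends on a non-nullable symbol.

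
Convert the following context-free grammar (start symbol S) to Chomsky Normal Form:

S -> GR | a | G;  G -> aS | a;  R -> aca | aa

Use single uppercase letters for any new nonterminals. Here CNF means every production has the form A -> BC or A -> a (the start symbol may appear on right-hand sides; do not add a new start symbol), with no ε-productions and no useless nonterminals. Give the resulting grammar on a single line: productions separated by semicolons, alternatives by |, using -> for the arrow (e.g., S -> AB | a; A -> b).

No ε-productions.
After unit-elimination: S -> a | GR | aS; G -> a | aS; R -> aa | aca.
TERM: introduce A -> a, B -> c and substitute in every rule of length ≥2.
BIN: R -> ABA becomes R -> AC, C -> BA.

S -> a | AS | GR; A -> a; B -> c; C -> BA; G -> a | AS; R -> AA | AC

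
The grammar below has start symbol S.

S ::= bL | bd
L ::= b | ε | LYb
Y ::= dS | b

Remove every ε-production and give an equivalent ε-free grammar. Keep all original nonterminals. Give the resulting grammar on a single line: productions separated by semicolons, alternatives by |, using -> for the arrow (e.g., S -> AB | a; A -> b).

Nullable set: {L}.
S -> bL: L nullable, giving b | bL.
Drop L -> ε.
L -> LYb: L nullable, giving LYb | Yb.
Unchanged (no nullable symbols): S -> bd; L -> b; Y -> b; Y -> dS.

S -> b | bL | bd; L -> b | Yb | LYb; Y -> b | dS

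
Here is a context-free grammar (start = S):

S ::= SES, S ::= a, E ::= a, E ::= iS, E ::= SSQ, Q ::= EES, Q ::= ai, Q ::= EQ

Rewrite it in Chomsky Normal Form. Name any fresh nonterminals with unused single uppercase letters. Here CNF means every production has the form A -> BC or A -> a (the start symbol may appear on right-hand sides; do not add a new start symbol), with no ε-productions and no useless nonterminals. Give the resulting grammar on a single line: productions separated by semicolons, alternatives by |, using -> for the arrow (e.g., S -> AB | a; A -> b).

No ε-productions.
No unit productions to eliminate.
TERM: introduce B -> a, A -> i and substitute in every rule of length ≥2.
BIN: E -> SSQ becomes E -> SC, C -> SQ; Q -> EES becomes Q -> ED, D -> ES; S -> SES becomes S -> SF, F -> ES.

S -> a | SF; A -> i; B -> a; C -> SQ; D -> ES; E -> a | AS | SC; F -> ES; Q -> BA | ED | EQ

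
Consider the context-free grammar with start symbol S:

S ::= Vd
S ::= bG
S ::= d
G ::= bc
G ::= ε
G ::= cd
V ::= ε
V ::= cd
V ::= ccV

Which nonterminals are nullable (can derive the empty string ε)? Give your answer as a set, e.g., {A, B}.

Directly nullable (have an ε-rule): {G, V}.
Not nullable: S — each has a terminal in every rule's right-hand side or depends on a non-nullable symbol.

{G, V}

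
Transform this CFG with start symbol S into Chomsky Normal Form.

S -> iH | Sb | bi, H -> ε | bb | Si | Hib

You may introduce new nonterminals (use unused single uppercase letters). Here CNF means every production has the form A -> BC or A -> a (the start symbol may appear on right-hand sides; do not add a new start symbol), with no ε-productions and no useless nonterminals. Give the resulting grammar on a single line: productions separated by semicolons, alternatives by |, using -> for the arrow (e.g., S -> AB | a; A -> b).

Nullable: {H}; after ε-elimination: S -> i | Sb | bi | iH; H -> Si | bb | ib | Hib.
No unit productions to eliminate.
TERM: introduce B -> b, A -> i and substitute in every rule of length ≥2.
BIN: H -> HAB becomes H -> HC, C -> AB.

S -> i | AH | BA | SB; A -> i; B -> b; C -> AB; H -> AB | BB | HC | SA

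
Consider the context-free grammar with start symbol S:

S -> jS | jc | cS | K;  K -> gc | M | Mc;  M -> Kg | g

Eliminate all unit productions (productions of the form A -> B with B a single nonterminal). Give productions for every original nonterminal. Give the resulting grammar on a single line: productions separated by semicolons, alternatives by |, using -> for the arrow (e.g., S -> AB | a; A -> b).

S -> g | Kg | Mc | cS | gc | jS | jc; K -> g | Kg | Mc | gc; M -> g | Kg

Unit productions: K->M, S->K.
Unit pairs (A ⇒* B via units): (K,M), (S,K), (S,M).
S: inherits non-unit rules of {K, M, S} → Kg | Mc | cS | g | gc | jS | jc.
K: inherits non-unit rules of {K, M} → Kg | Mc | g | gc.
M: inherits non-unit rules of {M} → Kg | g.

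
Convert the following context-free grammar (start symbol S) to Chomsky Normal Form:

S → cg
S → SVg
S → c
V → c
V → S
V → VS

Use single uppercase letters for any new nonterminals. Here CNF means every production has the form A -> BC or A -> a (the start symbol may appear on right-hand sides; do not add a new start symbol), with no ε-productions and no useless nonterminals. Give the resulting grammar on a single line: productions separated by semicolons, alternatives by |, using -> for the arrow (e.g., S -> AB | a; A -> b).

S -> c | BA | SC; A -> g; B -> c; C -> VA; D -> VA; V -> c | BA | SD | VS

No ε-productions.
After unit-elimination: S -> c | cg | SVg; V -> c | VS | cg | SVg.
TERM: introduce B -> c, A -> g and substitute in every rule of length ≥2.
BIN: S -> SVA becomes S -> SC, C -> VA; V -> SVA becomes V -> SD, D -> VA.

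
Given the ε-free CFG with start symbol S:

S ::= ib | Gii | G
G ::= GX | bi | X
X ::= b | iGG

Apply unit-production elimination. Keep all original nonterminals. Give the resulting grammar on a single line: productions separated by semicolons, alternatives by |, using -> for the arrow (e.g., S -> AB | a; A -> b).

Unit productions: G->X, S->G.
Unit pairs (A ⇒* B via units): (G,X), (S,G), (S,X).
S: inherits non-unit rules of {G, S, X} → GX | Gii | b | bi | iGG | ib.
G: inherits non-unit rules of {G, X} → GX | b | bi | iGG.
X: inherits non-unit rules of {X} → b | iGG.

S -> b | GX | bi | ib | Gii | iGG; G -> b | GX | bi | iGG; X -> b | iGG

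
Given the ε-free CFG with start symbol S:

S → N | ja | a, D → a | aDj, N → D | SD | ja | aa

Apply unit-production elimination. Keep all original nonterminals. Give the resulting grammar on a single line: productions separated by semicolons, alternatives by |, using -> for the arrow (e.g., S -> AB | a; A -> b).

Unit productions: N->D, S->N.
Unit pairs (A ⇒* B via units): (N,D), (S,D), (S,N).
S: inherits non-unit rules of {D, N, S} → SD | a | aDj | aa | ja.
D: inherits non-unit rules of {D} → a | aDj.
N: inherits non-unit rules of {D, N} → SD | a | aDj | aa | ja.

S -> a | SD | aa | ja | aDj; D -> a | aDj; N -> a | SD | aa | ja | aDj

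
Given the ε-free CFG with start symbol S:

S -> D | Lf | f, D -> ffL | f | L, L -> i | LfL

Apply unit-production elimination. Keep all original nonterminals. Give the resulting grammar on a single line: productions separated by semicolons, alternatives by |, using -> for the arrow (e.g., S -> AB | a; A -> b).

Unit productions: D->L, S->D.
Unit pairs (A ⇒* B via units): (D,L), (S,D), (S,L).
S: inherits non-unit rules of {D, L, S} → Lf | LfL | f | ffL | i.
D: inherits non-unit rules of {D, L} → LfL | f | ffL | i.
L: inherits non-unit rules of {L} → LfL | i.

S -> f | i | Lf | LfL | ffL; D -> f | i | LfL | ffL; L -> i | LfL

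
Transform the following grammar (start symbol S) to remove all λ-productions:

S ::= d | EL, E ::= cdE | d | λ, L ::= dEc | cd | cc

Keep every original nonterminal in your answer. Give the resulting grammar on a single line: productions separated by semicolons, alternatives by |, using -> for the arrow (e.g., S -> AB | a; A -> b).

S -> L | d | EL; E -> d | cd | cdE; L -> cc | cd | dc | dEc

Nullable set: {E}.
S -> EL: E nullable, giving EL | L.
Drop E -> λ.
E -> cdE: E nullable, giving cd | cdE.
L -> dEc: E nullable, giving dEc | dc.
Unchanged (no nullable symbols): S -> d; E -> d; L -> cc; L -> cd.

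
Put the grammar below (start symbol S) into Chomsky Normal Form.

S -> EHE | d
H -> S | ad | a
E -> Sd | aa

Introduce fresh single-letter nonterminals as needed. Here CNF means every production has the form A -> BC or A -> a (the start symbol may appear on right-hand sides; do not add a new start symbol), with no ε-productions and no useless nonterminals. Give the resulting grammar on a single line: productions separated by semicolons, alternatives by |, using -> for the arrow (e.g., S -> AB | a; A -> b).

No ε-productions.
After unit-elimination: S -> d | EHE; E -> Sd | aa; H -> a | d | ad | EHE.
TERM: introduce B -> a, A -> d and substitute in every rule of length ≥2.
BIN: H -> EHE becomes H -> EC, C -> HE; S -> EHE becomes S -> ED, D -> HE.

S -> d | ED; A -> d; B -> a; C -> HE; D -> HE; E -> BB | SA; H -> a | d | BA | EC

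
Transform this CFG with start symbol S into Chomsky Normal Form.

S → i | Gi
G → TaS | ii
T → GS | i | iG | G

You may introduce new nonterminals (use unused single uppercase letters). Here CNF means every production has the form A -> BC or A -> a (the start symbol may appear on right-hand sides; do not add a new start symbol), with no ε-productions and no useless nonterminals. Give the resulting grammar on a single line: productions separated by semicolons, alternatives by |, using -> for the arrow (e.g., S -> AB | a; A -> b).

S -> i | GB; A -> a; B -> i; C -> AS; D -> AS; G -> BB | TC; T -> i | BB | BG | GS | TD

No ε-productions.
After unit-elimination: S -> i | Gi; G -> ii | TaS; T -> i | GS | iG | ii | TaS.
TERM: introduce A -> a, B -> i and substitute in every rule of length ≥2.
BIN: G -> TAS becomes G -> TC, C -> AS; T -> TAS becomes T -> TD, D -> AS.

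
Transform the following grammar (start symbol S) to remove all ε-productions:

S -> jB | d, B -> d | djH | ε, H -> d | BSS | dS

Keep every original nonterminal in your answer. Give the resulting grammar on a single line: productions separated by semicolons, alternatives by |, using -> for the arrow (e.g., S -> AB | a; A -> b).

Nullable set: {B}.
S -> jB: B nullable, giving j | jB.
Drop B -> ε.
H -> BSS: B nullable, giving BSS | SS.
Unchanged (no nullable symbols): S -> d; B -> d; B -> djH; H -> d; H -> dS.

S -> d | j | jB; B -> d | djH; H -> d | SS | dS | BSS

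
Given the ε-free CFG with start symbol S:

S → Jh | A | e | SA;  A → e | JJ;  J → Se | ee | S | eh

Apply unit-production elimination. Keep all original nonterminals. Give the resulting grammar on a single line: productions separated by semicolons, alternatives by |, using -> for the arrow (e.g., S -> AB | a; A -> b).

Unit productions: J->S, S->A.
Unit pairs (A ⇒* B via units): (J,A), (J,S), (S,A).
S: inherits non-unit rules of {A, S} → JJ | Jh | SA | e.
A: inherits non-unit rules of {A} → JJ | e.
J: inherits non-unit rules of {A, J, S} → JJ | Jh | SA | Se | e | ee | eh.

S -> e | JJ | Jh | SA; A -> e | JJ; J -> e | JJ | Jh | SA | Se | ee | eh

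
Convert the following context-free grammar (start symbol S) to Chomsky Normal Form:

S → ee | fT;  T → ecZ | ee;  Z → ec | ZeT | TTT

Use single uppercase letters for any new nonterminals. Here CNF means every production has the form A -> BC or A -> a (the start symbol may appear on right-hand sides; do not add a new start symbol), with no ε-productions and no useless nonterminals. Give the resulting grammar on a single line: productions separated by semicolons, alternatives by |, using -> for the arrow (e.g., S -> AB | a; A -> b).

No ε-productions.
No unit productions to eliminate.
TERM: introduce C -> c, A -> e, B -> f and substitute in every rule of length ≥2.
BIN: T -> ACZ becomes T -> AD, D -> CZ; Z -> TTT becomes Z -> TE, E -> TT; Z -> ZAT becomes Z -> ZF, F -> AT.

S -> AA | BT; A -> e; B -> f; C -> c; D -> CZ; E -> TT; F -> AT; T -> AA | AD; Z -> AC | TE | ZF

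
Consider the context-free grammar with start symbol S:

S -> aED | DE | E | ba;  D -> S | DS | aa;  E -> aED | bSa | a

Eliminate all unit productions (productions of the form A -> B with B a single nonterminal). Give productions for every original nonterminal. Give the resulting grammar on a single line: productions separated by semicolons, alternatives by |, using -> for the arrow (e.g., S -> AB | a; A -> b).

Unit productions: D->S, S->E.
Unit pairs (A ⇒* B via units): (D,E), (D,S), (S,E).
S: inherits non-unit rules of {E, S} → DE | a | aED | bSa | ba.
D: inherits non-unit rules of {D, E, S} → DE | DS | a | aED | aa | bSa | ba.
E: inherits non-unit rules of {E} → a | aED | bSa.

S -> a | DE | ba | aED | bSa; D -> a | DE | DS | aa | ba | aED | bSa; E -> a | aED | bSa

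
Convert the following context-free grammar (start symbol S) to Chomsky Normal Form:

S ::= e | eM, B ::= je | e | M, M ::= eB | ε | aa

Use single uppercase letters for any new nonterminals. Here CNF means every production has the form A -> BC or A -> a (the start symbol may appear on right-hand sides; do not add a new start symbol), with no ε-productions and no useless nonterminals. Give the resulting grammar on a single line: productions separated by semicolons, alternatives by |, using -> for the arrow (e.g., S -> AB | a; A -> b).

Nullable: {B, M}; after ε-elimination: S -> e | eM; B -> M | e | je; M -> e | aa | eB.
After unit-elimination: S -> e | eM; B -> e | aa | eB | je; M -> e | aa | eB.
TERM: introduce A -> a, C -> e, D -> j and substitute in every rule of length ≥2.

S -> e | CM; A -> a; B -> e | AA | CB | DC; C -> e; D -> j; M -> e | AA | CB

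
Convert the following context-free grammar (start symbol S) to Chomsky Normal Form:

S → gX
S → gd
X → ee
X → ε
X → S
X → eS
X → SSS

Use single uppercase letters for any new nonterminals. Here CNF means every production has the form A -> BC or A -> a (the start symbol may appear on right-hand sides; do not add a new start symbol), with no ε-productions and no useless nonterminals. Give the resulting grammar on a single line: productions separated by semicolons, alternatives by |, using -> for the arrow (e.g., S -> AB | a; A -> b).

Nullable: {X}; after ε-elimination: S -> g | gX | gd; X -> S | eS | ee | SSS.
After unit-elimination: S -> g | gX | gd; X -> g | eS | ee | gX | gd | SSS.
TERM: introduce B -> d, C -> e, A -> g and substitute in every rule of length ≥2.
BIN: X -> SSS becomes X -> SD, D -> SS.

S -> g | AB | AX; A -> g; B -> d; C -> e; D -> SS; X -> g | AB | AX | CC | CS | SD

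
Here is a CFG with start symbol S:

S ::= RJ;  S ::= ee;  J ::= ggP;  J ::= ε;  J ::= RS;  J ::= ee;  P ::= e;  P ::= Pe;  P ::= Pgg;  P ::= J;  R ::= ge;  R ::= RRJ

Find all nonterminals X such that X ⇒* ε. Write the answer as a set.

Directly nullable (have an ε-rule): {J}.
P is nullable via P -> J (every symbol on the right is already known nullable).
Not nullable: R, S — each has a terminal in every rule's right-hand side or depends on a non-nullable symbol.

{J, P}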